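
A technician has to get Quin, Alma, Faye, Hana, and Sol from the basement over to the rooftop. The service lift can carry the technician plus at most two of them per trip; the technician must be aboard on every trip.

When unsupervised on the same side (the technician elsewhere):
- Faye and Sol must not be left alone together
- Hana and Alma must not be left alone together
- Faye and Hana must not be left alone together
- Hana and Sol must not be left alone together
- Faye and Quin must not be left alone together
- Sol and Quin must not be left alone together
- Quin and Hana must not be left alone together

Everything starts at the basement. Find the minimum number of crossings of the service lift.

Whatever the first load, the items left behind include a forbidden pair without the technician. No opening move is safe, so no plan exists.

impossible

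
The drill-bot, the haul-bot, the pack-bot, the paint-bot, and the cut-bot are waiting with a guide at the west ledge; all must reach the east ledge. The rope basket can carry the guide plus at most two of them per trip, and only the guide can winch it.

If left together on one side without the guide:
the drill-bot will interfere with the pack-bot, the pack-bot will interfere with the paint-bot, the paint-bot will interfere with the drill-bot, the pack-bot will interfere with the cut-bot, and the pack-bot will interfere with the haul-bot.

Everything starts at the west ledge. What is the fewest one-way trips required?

7

Counting alone: the guide can take at most 2 across per trip to the east ledge, so moving all 5 needs at least 3 loaded trips out, with a return between consecutive ones — at least 5 crossings.
The safety rule pushes this higher. Following every safe sequence of crossings, the most of the 5 that can be at the east ledge as the rope basket arrives there on crossing 5 is 4 — never all 5.
So no plan with fewer than 7 crossings exists, and this one achieves 7:
1. Guide goes to the east ledge with the drill-bot and the pack-bot.  [the west ledge: the cut-bot, the haul-bot, the paint-bot | the east ledge: the drill-bot, the pack-bot]
2. Guide goes back to the west ledge with the drill-bot.  [the west ledge: the cut-bot, the drill-bot, the haul-bot, the paint-bot | the east ledge: the pack-bot]
3. Guide goes to the east ledge with the drill-bot and the haul-bot.  [the west ledge: the cut-bot, the paint-bot | the east ledge: the drill-bot, the haul-bot, the pack-bot]
4. Guide goes back to the west ledge with the pack-bot.  [the west ledge: the cut-bot, the pack-bot, the paint-bot | the east ledge: the drill-bot, the haul-bot]
5. Guide goes to the east ledge with the cut-bot and the pack-bot.  [the west ledge: the paint-bot | the east ledge: the cut-bot, the drill-bot, the haul-bot, the pack-bot]
6. Guide goes back to the west ledge with the pack-bot.  [the west ledge: the pack-bot, the paint-bot | the east ledge: the cut-bot, the drill-bot, the haul-bot]
7. Guide goes to the east ledge with the pack-bot and the paint-bot.  [the west ledge: — | the east ledge: the cut-bot, the drill-bot, the haul-bot, the pack-bot, the paint-bot]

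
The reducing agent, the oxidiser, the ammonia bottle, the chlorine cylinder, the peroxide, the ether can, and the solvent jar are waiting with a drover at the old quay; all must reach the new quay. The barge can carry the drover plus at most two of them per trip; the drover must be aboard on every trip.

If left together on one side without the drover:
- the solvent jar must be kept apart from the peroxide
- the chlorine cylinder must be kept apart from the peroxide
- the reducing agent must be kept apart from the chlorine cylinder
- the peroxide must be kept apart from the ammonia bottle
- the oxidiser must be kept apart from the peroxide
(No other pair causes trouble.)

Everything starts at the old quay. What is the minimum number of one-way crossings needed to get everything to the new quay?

9

Counting alone: the drover can take at most 2 across per trip to the new quay, so moving all 7 needs at least 4 loaded trips out, with a return between consecutive ones — at least 7 crossings.
The safety rule pushes this higher. Following every safe sequence of crossings, the most of the 7 that can be at the new quay as the barge arrives there on crossing 7 is 6 — never all 7.
So no plan with fewer than 9 crossings exists, and this one achieves 9:
1. Drover goes to the new quay with the peroxide and the reducing agent.  [the old quay: the ammonia bottle, the chlorine cylinder, the ether can, the oxidiser, the solvent jar | the new quay: the peroxide, the reducing agent]
2. Drover goes back to the old quay alone.  [the old quay: the ammonia bottle, the chlorine cylinder, the ether can, the oxidiser, the solvent jar | the new quay: the peroxide, the reducing agent]
3. Drover goes to the new quay with the ether can.  [the old quay: the ammonia bottle, the chlorine cylinder, the oxidiser, the solvent jar | the new quay: the ether can, the peroxide, the reducing agent]
4. Drover goes back to the old quay alone.  [the old quay: the ammonia bottle, the chlorine cylinder, the oxidiser, the solvent jar | the new quay: the ether can, the peroxide, the reducing agent]
5. Drover goes to the new quay with the ammonia bottle and the oxidiser.  [the old quay: the chlorine cylinder, the solvent jar | the new quay: the ammonia bottle, the ether can, the oxidiser, the peroxide, the reducing agent]
6. Drover goes back to the old quay with the peroxide.  [the old quay: the chlorine cylinder, the peroxide, the solvent jar | the new quay: the ammonia bottle, the ether can, the oxidiser, the reducing agent]
7. Drover goes to the new quay with the chlorine cylinder and the solvent jar.  [the old quay: the peroxide | the new quay: the ammonia bottle, the chlorine cylinder, the ether can, the oxidiser, the reducing agent, the solvent jar]
8. Drover goes back to the old quay with the reducing agent.  [the old quay: the peroxide, the reducing agent | the new quay: the ammonia bottle, the chlorine cylinder, the ether can, the oxidiser, the solvent jar]
9. Drover goes to the new quay with the peroxide and the reducing agent.  [the old quay: — | the new quay: the ammonia bottle, the chlorine cylinder, the ether can, the oxidiser, the peroxide, the reducing agent, the solvent jar]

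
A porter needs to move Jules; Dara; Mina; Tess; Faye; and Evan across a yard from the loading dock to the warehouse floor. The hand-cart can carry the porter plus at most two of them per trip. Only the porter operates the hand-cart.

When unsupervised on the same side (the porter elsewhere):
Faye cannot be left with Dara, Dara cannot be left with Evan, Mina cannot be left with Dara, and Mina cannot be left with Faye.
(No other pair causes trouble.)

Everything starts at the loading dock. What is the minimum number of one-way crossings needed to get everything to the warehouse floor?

9

Counting alone: the porter can take at most 2 across per trip to the warehouse floor, so moving all 6 needs at least 3 loaded trips out, with a return between consecutive ones — at least 5 crossings.
The safety rule pushes this higher. Following every safe sequence of crossings, the most of the 6 that can be at the warehouse floor as the hand-cart arrives there on crossings 5, 7 is 4, 5 respectively — never all 6.
So no plan with fewer than 9 crossings exists, and this one achieves 9:
1. Porter goes to the warehouse floor with Dara and Mina.  [the loading dock: Evan, Faye, Jules, Tess | the warehouse floor: Dara, Mina]
2. Porter goes back to the loading dock with Dara.  [the loading dock: Dara, Evan, Faye, Jules, Tess | the warehouse floor: Mina]
3. Porter goes to the warehouse floor with Dara and Jules.  [the loading dock: Evan, Faye, Tess | the warehouse floor: Dara, Jules, Mina]
4. Porter goes back to the loading dock with Dara.  [the loading dock: Dara, Evan, Faye, Tess | the warehouse floor: Jules, Mina]
5. Porter goes to the warehouse floor with Dara and Tess.  [the loading dock: Evan, Faye | the warehouse floor: Dara, Jules, Mina, Tess]
6. Porter goes back to the loading dock with Dara.  [the loading dock: Dara, Evan, Faye | the warehouse floor: Jules, Mina, Tess]
7. Porter goes to the warehouse floor with Dara and Evan.  [the loading dock: Faye | the warehouse floor: Dara, Evan, Jules, Mina, Tess]
8. Porter goes back to the loading dock with Dara.  [the loading dock: Dara, Faye | the warehouse floor: Evan, Jules, Mina, Tess]
9. Porter goes to the warehouse floor with Dara and Faye.  [the loading dock: — | the warehouse floor: Dara, Evan, Faye, Jules, Mina, Tess]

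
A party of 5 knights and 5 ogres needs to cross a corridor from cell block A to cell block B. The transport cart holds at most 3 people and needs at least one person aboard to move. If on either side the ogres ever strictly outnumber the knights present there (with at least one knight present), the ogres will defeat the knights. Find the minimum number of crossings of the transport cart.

Counting alone: each trip to cell block B takes at most 3 across and each return brings at least 1 back, so after t trips out (and t−1 returns) at most 3t − (t−1) of the 10 are across; that first reaches 10 at t = 5, so at least 9 crossings are needed.
The safety rule pushes this higher. Following every safe sequence of crossings, the most of the 10 that can be at cell block B as the transport cart arrives there on crossing 9 is 9 — never all 10.
So no plan with fewer than 11 crossings exists, and this one achieves 11:
1. 2 ogres → cell block B.  (cell block A: 5K 3O; cell block B: 0K 2O)
2. 1 ogre ← cell block A.  (cell block A: 5K 4O; cell block B: 0K 1O)
3. 3 ogres → cell block B.  (cell block A: 5K 1O; cell block B: 0K 4O)
4. 1 ogre ← cell block A.  (cell block A: 5K 2O; cell block B: 0K 3O)
5. 3 knights → cell block B.  (cell block A: 2K 2O; cell block B: 3K 3O)
6. 1 knight and 1 ogre ← cell block A.  (cell block A: 3K 3O; cell block B: 2K 2O)
7. 3 knights → cell block B.  (cell block A: 0K 3O; cell block B: 5K 2O)
8. 1 ogre ← cell block A.  (cell block A: 0K 4O; cell block B: 5K 1O)
9. 2 ogres → cell block B.  (cell block A: 0K 2O; cell block B: 5K 3O)
10. 1 ogre ← cell block A.  (cell block A: 0K 3O; cell block B: 5K 2O)
11. 3 ogres → cell block B.  (cell block A: 0K 0O; cell block B: 5K 5O)

11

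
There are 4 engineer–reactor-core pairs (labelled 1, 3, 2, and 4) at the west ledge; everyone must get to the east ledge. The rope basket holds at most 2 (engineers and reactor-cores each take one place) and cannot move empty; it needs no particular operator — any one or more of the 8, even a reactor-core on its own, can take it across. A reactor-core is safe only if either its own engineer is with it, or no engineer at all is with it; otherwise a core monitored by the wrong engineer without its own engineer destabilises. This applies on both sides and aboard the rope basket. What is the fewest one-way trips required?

impossible

Following every safe sequence of crossings from the start, the most of the 8 that can be at the east ledge as the rope basket arrives there on crossings 1, 3, 5 is 2, 3, 4 respectively; the best ever achieved is 4 of 8.
From crossing 7 on, no configuration arises that was not already reachable earlier: only 44 distinct safe configurations (who is on which side, and where the rope basket is) can ever be reached, none of them has everyone across, and every continuation just revisits them. So no valid plan exists.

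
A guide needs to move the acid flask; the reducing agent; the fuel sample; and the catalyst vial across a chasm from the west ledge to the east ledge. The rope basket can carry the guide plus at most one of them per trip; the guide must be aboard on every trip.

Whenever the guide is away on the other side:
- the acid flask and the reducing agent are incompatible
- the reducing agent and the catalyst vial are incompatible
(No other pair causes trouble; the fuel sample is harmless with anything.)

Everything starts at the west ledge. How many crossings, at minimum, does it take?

9

Counting alone: the guide can take at most 1 across per trip to the east ledge, so moving all 4 needs at least 4 loaded trips out, with a return between consecutive ones — at least 7 crossings.
The safety rule pushes this higher. Following every safe sequence of crossings, the most of the 4 that can be at the east ledge as the rope basket arrives there on crossing 7 is 3 — never all 4.
So no plan with fewer than 9 crossings exists, and this one achieves 9:
1. Guide goes to the east ledge with the reducing agent.  [the west ledge: the acid flask, the catalyst vial, the fuel sample | the east ledge: the reducing agent]
2. Guide goes back to the west ledge alone.  [the west ledge: the acid flask, the catalyst vial, the fuel sample | the east ledge: the reducing agent]
3. Guide goes to the east ledge with the acid flask.  [the west ledge: the catalyst vial, the fuel sample | the east ledge: the acid flask, the reducing agent]
4. Guide goes back to the west ledge with the reducing agent.  [the west ledge: the catalyst vial, the fuel sample, the reducing agent | the east ledge: the acid flask]
5. Guide goes to the east ledge with the catalyst vial.  [the west ledge: the fuel sample, the reducing agent | the east ledge: the acid flask, the catalyst vial]
6. Guide goes back to the west ledge alone.  [the west ledge: the fuel sample, the reducing agent | the east ledge: the acid flask, the catalyst vial]
7. Guide goes to the east ledge with the fuel sample.  [the west ledge: the reducing agent | the east ledge: the acid flask, the catalyst vial, the fuel sample]
8. Guide goes back to the west ledge alone.  [the west ledge: the reducing agent | the east ledge: the acid flask, the catalyst vial, the fuel sample]
9. Guide goes to the east ledge with the reducing agent.  [the west ledge: — | the east ledge: the acid flask, the catalyst vial, the fuel sample, the reducing agent]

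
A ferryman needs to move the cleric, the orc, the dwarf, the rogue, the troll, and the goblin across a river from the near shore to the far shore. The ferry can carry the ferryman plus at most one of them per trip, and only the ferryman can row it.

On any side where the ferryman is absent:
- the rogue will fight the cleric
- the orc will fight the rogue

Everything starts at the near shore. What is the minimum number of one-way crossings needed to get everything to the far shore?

Counting alone: the ferryman can take at most 1 across per trip to the far shore, so moving all 6 needs at least 6 loaded trips out, with a return between consecutive ones — at least 11 crossings.
The safety rule pushes this higher. Following every safe sequence of crossings, the most of the 6 that can be at the far shore as the ferry arrives there on crossing 11 is 5 — never all 6.
So no plan with fewer than 13 crossings exists, and this one achieves 13:
1. Ferryman goes to the far shore with the rogue.
2. Ferryman goes back to the near shore alone.
3. Ferryman goes to the far shore with the cleric.
4. Ferryman goes back to the near shore with the rogue.
5. Ferryman goes to the far shore with the orc.
6. Ferryman goes back to the near shore alone.
7. Ferryman goes to the far shore with the dwarf.
8. Ferryman goes back to the near shore alone.
9. Ferryman goes to the far shore with the troll.
10. Ferryman goes back to the near shore alone.
11. Ferryman goes to the far shore with the goblin.
12. Ferryman goes back to the near shore alone.
13. Ferryman goes to the far shore with the rogue.

13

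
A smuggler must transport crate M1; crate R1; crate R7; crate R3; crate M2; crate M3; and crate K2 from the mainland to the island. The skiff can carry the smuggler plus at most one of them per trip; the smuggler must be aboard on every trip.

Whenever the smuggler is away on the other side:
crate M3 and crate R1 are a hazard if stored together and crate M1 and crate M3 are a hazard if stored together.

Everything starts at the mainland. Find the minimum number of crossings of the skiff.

15

Counting alone: the smuggler can take at most 1 across per trip to the island, so moving all 7 needs at least 7 loaded trips out, with a return between consecutive ones — at least 13 crossings.
The safety rule pushes this higher. Following every safe sequence of crossings, the most of the 7 that can be at the island as the skiff arrives there on crossing 13 is 6 — never all 7.
So no plan with fewer than 15 crossings exists, and this one achieves 15:
1. Smuggler goes to the island with crate M3.
2. Smuggler goes back to the mainland alone.
3. Smuggler goes to the island with crate M1.
4. Smuggler goes back to the mainland with crate M3.
5. Smuggler goes to the island with crate R1.
6. Smuggler goes back to the mainland alone.
7. Smuggler goes to the island with crate R7.
8. Smuggler goes back to the mainland alone.
9. Smuggler goes to the island with crate R3.
10. Smuggler goes back to the mainland alone.
11. Smuggler goes to the island with crate M2.
12. Smuggler goes back to the mainland alone.
13. Smuggler goes to the island with crate K2.
14. Smuggler goes back to the mainland alone.
15. Smuggler goes to the island with crate M3.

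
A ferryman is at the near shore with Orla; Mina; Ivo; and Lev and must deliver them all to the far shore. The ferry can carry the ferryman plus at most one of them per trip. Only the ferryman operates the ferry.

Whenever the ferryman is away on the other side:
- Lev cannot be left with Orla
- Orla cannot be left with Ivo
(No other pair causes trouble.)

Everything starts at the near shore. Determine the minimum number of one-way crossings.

Counting alone: the ferryman can take at most 1 across per trip to the far shore, so moving all 4 needs at least 4 loaded trips out, with a return between consecutive ones — at least 7 crossings.
The safety rule pushes this higher. Following every safe sequence of crossings, the most of the 4 that can be at the far shore as the ferry arrives there on crossing 7 is 3 — never all 4.
So no plan with fewer than 9 crossings exists, and this one achieves 9:
1. Ferryman goes to the far shore with Orla.  [the near shore: Ivo, Lev, Mina | the far shore: Orla]
2. Ferryman goes back to the near shore alone.  [the near shore: Ivo, Lev, Mina | the far shore: Orla]
3. Ferryman goes to the far shore with Mina.  [the near shore: Ivo, Lev | the far shore: Mina, Orla]
4. Ferryman goes back to the near shore alone.  [the near shore: Ivo, Lev | the far shore: Mina, Orla]
5. Ferryman goes to the far shore with Ivo.  [the near shore: Lev | the far shore: Ivo, Mina, Orla]
6. Ferryman goes back to the near shore with Orla.  [the near shore: Lev, Orla | the far shore: Ivo, Mina]
7. Ferryman goes to the far shore with Lev.  [the near shore: Orla | the far shore: Ivo, Lev, Mina]
8. Ferryman goes back to the near shore alone.  [the near shore: Orla | the far shore: Ivo, Lev, Mina]
9. Ferryman goes to the far shore with Orla.  [the near shore: — | the far shore: Ivo, Lev, Mina, Orla]

9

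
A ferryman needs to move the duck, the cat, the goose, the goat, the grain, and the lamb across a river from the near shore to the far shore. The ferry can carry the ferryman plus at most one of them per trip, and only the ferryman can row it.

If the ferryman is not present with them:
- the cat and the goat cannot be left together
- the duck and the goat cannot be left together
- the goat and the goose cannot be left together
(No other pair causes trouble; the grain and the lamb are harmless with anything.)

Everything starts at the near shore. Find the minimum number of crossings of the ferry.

Following every safe sequence of crossings from the start, the most of the 6 that can be at the far shore as the ferry arrives there on crossings 1, 3, 5, 7 is 1, 2, 3, 4 respectively; the best ever achieved is 4 of 6.
From crossing 9 on, no configuration arises that was not already reachable earlier: only 36 distinct safe configurations (who is on which side, and where the ferry is) can ever be reached, none of them has everyone across, and every continuation just revisits them. So no valid plan exists.

impossible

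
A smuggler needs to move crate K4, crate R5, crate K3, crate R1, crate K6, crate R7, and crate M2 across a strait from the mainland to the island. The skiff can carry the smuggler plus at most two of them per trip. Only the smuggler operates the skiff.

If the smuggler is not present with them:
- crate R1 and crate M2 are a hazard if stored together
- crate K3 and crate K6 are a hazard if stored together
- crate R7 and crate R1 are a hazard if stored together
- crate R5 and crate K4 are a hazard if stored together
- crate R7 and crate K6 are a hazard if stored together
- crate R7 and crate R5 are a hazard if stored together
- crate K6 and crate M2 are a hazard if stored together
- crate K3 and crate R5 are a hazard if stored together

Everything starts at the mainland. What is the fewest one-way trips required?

Whatever the first load, the items left behind include a forbidden pair without the smuggler. No opening move is safe, so no plan exists.

impossible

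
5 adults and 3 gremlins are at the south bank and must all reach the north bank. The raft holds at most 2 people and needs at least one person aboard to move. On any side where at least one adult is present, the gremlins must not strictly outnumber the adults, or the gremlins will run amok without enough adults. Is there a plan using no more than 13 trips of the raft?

Yes — this plan uses 13 crossings (≤ 13):
1. 2 gremlins → the north bank.  (the south bank: 5A 1G; the north bank: 0A 2G)
2. 1 gremlin ← the south bank.  (the south bank: 5A 2G; the north bank: 0A 1G)
3. 2 gremlins → the north bank.  (the south bank: 5A 0G; the north bank: 0A 3G)
4. 1 gremlin ← the south bank.  (the south bank: 5A 1G; the north bank: 0A 2G)
5. 2 adults → the north bank.  (the south bank: 3A 1G; the north bank: 2A 2G)
6. 1 gremlin ← the south bank.  (the south bank: 3A 2G; the north bank: 2A 1G)
7. 1 adult and 1 gremlin → the north bank.  (the south bank: 2A 1G; the north bank: 3A 2G)
8. 1 gremlin ← the south bank.  (the south bank: 2A 2G; the north bank: 3A 1G)
9. 2 gremlins → the north bank.  (the south bank: 2A 0G; the north bank: 3A 3G)
10. 1 gremlin ← the south bank.  (the south bank: 2A 1G; the north bank: 3A 2G)
11. 1 adult and 1 gremlin → the north bank.  (the south bank: 1A 0G; the north bank: 4A 3G)
12. 1 gremlin ← the south bank.  (the south bank: 1A 1G; the north bank: 4A 2G)
13. 1 adult and 1 gremlin → the north bank.  (the south bank: 0A 0G; the north bank: 5A 3G)

Yes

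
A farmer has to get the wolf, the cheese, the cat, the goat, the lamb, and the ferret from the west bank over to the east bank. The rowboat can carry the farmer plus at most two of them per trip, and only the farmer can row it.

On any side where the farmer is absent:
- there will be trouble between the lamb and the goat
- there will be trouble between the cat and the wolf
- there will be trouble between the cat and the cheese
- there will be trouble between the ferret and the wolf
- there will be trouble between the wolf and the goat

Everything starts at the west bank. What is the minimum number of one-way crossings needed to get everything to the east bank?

Whatever the first load, the items left behind include a forbidden pair without the farmer. No opening move is safe, so no plan exists.

impossible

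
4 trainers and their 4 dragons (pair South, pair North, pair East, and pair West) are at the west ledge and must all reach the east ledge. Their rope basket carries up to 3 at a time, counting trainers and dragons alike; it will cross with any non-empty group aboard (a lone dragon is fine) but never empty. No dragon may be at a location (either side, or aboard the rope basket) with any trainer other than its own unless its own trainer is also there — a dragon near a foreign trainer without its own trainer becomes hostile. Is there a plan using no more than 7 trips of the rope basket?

Counting alone: each trip to the east ledge takes at most 3 across and each return brings at least 1 back, so after t trips out (and t−1 returns) at most 3t − (t−1) of the 8 are across; that first reaches 8 at t = 4, so at least 7 crossings are needed.
The safety rule pushes this higher. Following every safe sequence of crossings, the most of the 8 that can be at the east ledge as the rope basket arrives there on crossing 7 is 7 — never all 8.
So the move cannot be finished within 7 crossings. (The shortest complete plan takes 9:)
1. dragon South and trainer South cross → the east ledge.
2. trainer South crosses ← the west ledge.
3. dragon North, trainer North, and trainer South cross → the east ledge.
4. dragon South and trainer South cross ← the west ledge.
5. trainer East, trainer South, and trainer West cross → the east ledge.
6. dragon North crosses ← the west ledge.
7. dragon North and dragon South cross → the east ledge.
8. dragon South crosses ← the west ledge.
9. dragon East, dragon South, and dragon West cross → the east ledge.

No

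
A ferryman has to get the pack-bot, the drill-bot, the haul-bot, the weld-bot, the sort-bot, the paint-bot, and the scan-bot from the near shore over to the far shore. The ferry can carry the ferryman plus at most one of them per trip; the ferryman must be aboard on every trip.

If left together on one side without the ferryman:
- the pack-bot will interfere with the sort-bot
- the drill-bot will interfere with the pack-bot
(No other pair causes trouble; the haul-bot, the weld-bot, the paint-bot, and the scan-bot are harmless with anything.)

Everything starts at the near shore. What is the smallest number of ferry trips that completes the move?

15

Counting alone: the ferryman can take at most 1 across per trip to the far shore, so moving all 7 needs at least 7 loaded trips out, with a return between consecutive ones — at least 13 crossings.
The safety rule pushes this higher. Following every safe sequence of crossings, the most of the 7 that can be at the far shore as the ferry arrives there on crossing 13 is 6 — never all 7.
So no plan with fewer than 15 crossings exists, and this one achieves 15:
1. Ferryman goes to the far shore with the pack-bot.
2. Ferryman goes back to the near shore alone.
3. Ferryman goes to the far shore with the drill-bot.
4. Ferryman goes back to the near shore with the pack-bot.
5. Ferryman goes to the far shore with the sort-bot.
6. Ferryman goes back to the near shore alone.
7. Ferryman goes to the far shore with the haul-bot.
8. Ferryman goes back to the near shore alone.
9. Ferryman goes to the far shore with the weld-bot.
10. Ferryman goes back to the near shore alone.
11. Ferryman goes to the far shore with the paint-bot.
12. Ferryman goes back to the near shore alone.
13. Ferryman goes to the far shore with the scan-bot.
14. Ferryman goes back to the near shore alone.
15. Ferryman goes to the far shore with the pack-bot.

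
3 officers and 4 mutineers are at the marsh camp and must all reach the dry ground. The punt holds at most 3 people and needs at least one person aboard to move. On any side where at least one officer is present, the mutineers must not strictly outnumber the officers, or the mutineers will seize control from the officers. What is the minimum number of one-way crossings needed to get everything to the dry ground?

impossible

The mutineers already outnumber the officers at the marsh camp before anyone moves, so the starting position itself is disallowed.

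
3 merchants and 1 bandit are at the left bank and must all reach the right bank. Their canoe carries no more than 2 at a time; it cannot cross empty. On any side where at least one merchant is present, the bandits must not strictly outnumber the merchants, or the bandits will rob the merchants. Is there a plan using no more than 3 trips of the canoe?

No

Counting alone: each trip to the right bank takes at most 2 across and each return brings at least 1 back, so after t trips out (and t−1 returns) at most 2t − (t−1) of the 4 are across; that first reaches 4 at t = 3, so at least 5 crossings are needed.
Since 3 < 5, 3 crossings cannot be enough. (The shortest complete plan in fact takes 5:)
1. 1 merchant and 1 bandit → the right bank.  (the left bank: 2M 0B; the right bank: 1M 1B)
2. 1 bandit ← the left bank.  (the left bank: 2M 1B; the right bank: 1M 0B)
3. 1 merchant and 1 bandit → the right bank.  (the left bank: 1M 0B; the right bank: 2M 1B)
4. 1 bandit ← the left bank.  (the left bank: 1M 1B; the right bank: 2M 0B)
5. 1 merchant and 1 bandit → the right bank.  (the left bank: 0M 0B; the right bank: 3M 1B)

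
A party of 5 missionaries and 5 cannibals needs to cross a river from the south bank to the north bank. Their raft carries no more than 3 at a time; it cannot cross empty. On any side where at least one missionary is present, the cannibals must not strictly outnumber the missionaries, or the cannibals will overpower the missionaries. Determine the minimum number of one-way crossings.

Counting alone: each trip to the north bank takes at most 3 across and each return brings at least 1 back, so after t trips out (and t−1 returns) at most 3t − (t−1) of the 10 are across; that first reaches 10 at t = 5, so at least 9 crossings are needed.
The safety rule pushes this higher. Following every safe sequence of crossings, the most of the 10 that can be at the north bank as the raft arrives there on crossing 9 is 9 — never all 10.
So no plan with fewer than 11 crossings exists, and this one achieves 11:
1. 2 cannibals → the north bank.  (the south bank: 5M 3C; the north bank: 0M 2C)
2. 1 cannibal ← the south bank.  (the south bank: 5M 4C; the north bank: 0M 1C)
3. 3 cannibals → the north bank.  (the south bank: 5M 1C; the north bank: 0M 4C)
4. 1 cannibal ← the south bank.  (the south bank: 5M 2C; the north bank: 0M 3C)
5. 3 missionaries → the north bank.  (the south bank: 2M 2C; the north bank: 3M 3C)
6. 1 missionary and 1 cannibal ← the south bank.  (the south bank: 3M 3C; the north bank: 2M 2C)
7. 3 missionaries → the north bank.  (the south bank: 0M 3C; the north bank: 5M 2C)
8. 1 cannibal ← the south bank.  (the south bank: 0M 4C; the north bank: 5M 1C)
9. 2 cannibals → the north bank.  (the south bank: 0M 2C; the north bank: 5M 3C)
10. 1 cannibal ← the south bank.  (the south bank: 0M 3C; the north bank: 5M 2C)
11. 3 cannibals → the north bank.  (the south bank: 0M 0C; the north bank: 5M 5C)

11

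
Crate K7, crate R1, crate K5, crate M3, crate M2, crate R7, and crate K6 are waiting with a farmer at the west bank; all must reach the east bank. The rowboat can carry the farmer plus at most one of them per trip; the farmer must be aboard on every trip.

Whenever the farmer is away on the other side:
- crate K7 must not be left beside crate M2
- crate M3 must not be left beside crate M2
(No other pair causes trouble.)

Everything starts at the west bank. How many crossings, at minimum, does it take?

15

Counting alone: the farmer can take at most 1 across per trip to the east bank, so moving all 7 needs at least 7 loaded trips out, with a return between consecutive ones — at least 13 crossings.
The safety rule pushes this higher. Following every safe sequence of crossings, the most of the 7 that can be at the east bank as the rowboat arrives there on crossing 13 is 6 — never all 7.
So no plan with fewer than 15 crossings exists, and this one achieves 15:
1. Farmer goes to the east bank with crate M2.  [the west bank: crate K5, crate K6, crate K7, crate M3, crate R1, crate R7 | the east bank: crate M2]
2. Farmer goes back to the west bank alone.  [the west bank: crate K5, crate K6, crate K7, crate M3, crate R1, crate R7 | the east bank: crate M2]
3. Farmer goes to the east bank with crate K7.  [the west bank: crate K5, crate K6, crate M3, crate R1, crate R7 | the east bank: crate K7, crate M2]
4. Farmer goes back to the west bank with crate M2.  [the west bank: crate K5, crate K6, crate M2, crate M3, crate R1, crate R7 | the east bank: crate K7]
5. Farmer goes to the east bank with crate M3.  [the west bank: crate K5, crate K6, crate M2, crate R1, crate R7 | the east bank: crate K7, crate M3]
6. Farmer goes back to the west bank alone.  [the west bank: crate K5, crate K6, crate M2, crate R1, crate R7 | the east bank: crate K7, crate M3]
7. Farmer goes to the east bank with crate R1.  [the west bank: crate K5, crate K6, crate M2, crate R7 | the east bank: crate K7, crate M3, crate R1]
8. Farmer goes back to the west bank alone.  [the west bank: crate K5, crate K6, crate M2, crate R7 | the east bank: crate K7, crate M3, crate R1]
9. Farmer goes to the east bank with crate K5.  [the west bank: crate K6, crate M2, crate R7 | the east bank: crate K5, crate K7, crate M3, crate R1]
10. Farmer goes back to the west bank alone.  [the west bank: crate K6, crate M2, crate R7 | the east bank: crate K5, crate K7, crate M3, crate R1]
11. Farmer goes to the east bank with crate R7.  [the west bank: crate K6, crate M2 | the east bank: crate K5, crate K7, crate M3, crate R1, crate R7]
12. Farmer goes back to the west bank alone.  [the west bank: crate K6, crate M2 | the east bank: crate K5, crate K7, crate M3, crate R1, crate R7]
13. Farmer goes to the east bank with crate K6.  [the west bank: crate M2 | the east bank: crate K5, crate K6, crate K7, crate M3, crate R1, crate R7]
14. Farmer goes back to the west bank alone.  [the west bank: crate M2 | the east bank: crate K5, crate K6, crate K7, crate M3, crate R1, crate R7]
15. Farmer goes to the east bank with crate M2.  [the west bank: — | the east bank: crate K5, crate K6, crate K7, crate M2, crate M3, crate R1, crate R7]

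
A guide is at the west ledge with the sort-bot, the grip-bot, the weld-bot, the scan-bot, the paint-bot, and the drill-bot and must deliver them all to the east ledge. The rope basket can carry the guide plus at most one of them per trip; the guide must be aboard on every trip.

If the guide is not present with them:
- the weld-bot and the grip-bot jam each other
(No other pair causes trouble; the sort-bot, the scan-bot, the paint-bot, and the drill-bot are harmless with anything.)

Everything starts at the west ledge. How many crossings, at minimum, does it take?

Counting alone: the guide can take at most 1 across per trip to the east ledge, so moving all 6 needs at least 6 loaded trips out, with a return between consecutive ones — at least 11 crossings.
The plan below uses exactly 11 crossings, so it is optimal:
1. Guide goes to the east ledge with the grip-bot.  [the west ledge: the drill-bot, the paint-bot, the scan-bot, the sort-bot, the weld-bot | the east ledge: the grip-bot]
2. Guide goes back to the west ledge alone.  [the west ledge: the drill-bot, the paint-bot, the scan-bot, the sort-bot, the weld-bot | the east ledge: the grip-bot]
3. Guide goes to the east ledge with the sort-bot.  [the west ledge: the drill-bot, the paint-bot, the scan-bot, the weld-bot | the east ledge: the grip-bot, the sort-bot]
4. Guide goes back to the west ledge alone.  [the west ledge: the drill-bot, the paint-bot, the scan-bot, the weld-bot | the east ledge: the grip-bot, the sort-bot]
5. Guide goes to the east ledge with the scan-bot.  [the west ledge: the drill-bot, the paint-bot, the weld-bot | the east ledge: the grip-bot, the scan-bot, the sort-bot]
6. Guide goes back to the west ledge alone.  [the west ledge: the drill-bot, the paint-bot, the weld-bot | the east ledge: the grip-bot, the scan-bot, the sort-bot]
7. Guide goes to the east ledge with the paint-bot.  [the west ledge: the drill-bot, the weld-bot | the east ledge: the grip-bot, the paint-bot, the scan-bot, the sort-bot]
8. Guide goes back to the west ledge alone.  [the west ledge: the drill-bot, the weld-bot | the east ledge: the grip-bot, the paint-bot, the scan-bot, the sort-bot]
9. Guide goes to the east ledge with the drill-bot.  [the west ledge: the weld-bot | the east ledge: the drill-bot, the grip-bot, the paint-bot, the scan-bot, the sort-bot]
10. Guide goes back to the west ledge alone.  [the west ledge: the weld-bot | the east ledge: the drill-bot, the grip-bot, the paint-bot, the scan-bot, the sort-bot]
11. Guide goes to the east ledge with the weld-bot.  [the west ledge: — | the east ledge: the drill-bot, the grip-bot, the paint-bot, the scan-bot, the sort-bot, the weld-bot]

11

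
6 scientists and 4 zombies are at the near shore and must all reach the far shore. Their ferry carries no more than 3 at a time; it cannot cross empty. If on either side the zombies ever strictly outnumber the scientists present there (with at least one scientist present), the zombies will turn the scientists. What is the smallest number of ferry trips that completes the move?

Counting alone: each trip to the far shore takes at most 3 across and each return brings at least 1 back, so after t trips out (and t−1 returns) at most 3t − (t−1) of the 10 are across; that first reaches 10 at t = 5, so at least 9 crossings are needed.
The plan below uses exactly 9 crossings, so it is optimal:
1. 2 zombies → the far shore.  (the near shore: 6S 2Z; the far shore: 0S 2Z)
2. 1 zombie ← the near shore.  (the near shore: 6S 3Z; the far shore: 0S 1Z)
3. 3 zombies → the far shore.  (the near shore: 6S 0Z; the far shore: 0S 4Z)
4. 1 zombie ← the near shore.  (the near shore: 6S 1Z; the far shore: 0S 3Z)
5. 3 scientists → the far shore.  (the near shore: 3S 1Z; the far shore: 3S 3Z)
6. 1 zombie ← the near shore.  (the near shore: 3S 2Z; the far shore: 3S 2Z)
7. 1 scientist and 2 zombies → the far shore.  (the near shore: 2S 0Z; the far shore: 4S 4Z)
8. 1 zombie ← the near shore.  (the near shore: 2S 1Z; the far shore: 4S 3Z)
9. 2 scientists and 1 zombie → the far shore.  (the near shore: 0S 0Z; the far shore: 6S 4Z)

9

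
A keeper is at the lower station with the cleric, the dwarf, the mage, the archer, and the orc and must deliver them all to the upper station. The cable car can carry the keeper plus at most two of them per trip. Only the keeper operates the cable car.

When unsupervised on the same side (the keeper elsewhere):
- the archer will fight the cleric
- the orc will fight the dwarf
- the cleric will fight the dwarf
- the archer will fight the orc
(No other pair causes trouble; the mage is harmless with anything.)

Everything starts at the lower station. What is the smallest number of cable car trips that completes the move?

5

Counting alone: the keeper can take at most 2 across per trip to the upper station, so moving all 5 needs at least 3 loaded trips out, with a return between consecutive ones — at least 5 crossings.
The plan below uses exactly 5 crossings, so it is optimal:
1. Keeper goes to the upper station with the cleric and the orc.
2. Keeper goes back to the lower station alone.
3. Keeper goes to the upper station with the mage.
4. Keeper goes back to the lower station alone.
5. Keeper goes to the upper station with the archer and the dwarf.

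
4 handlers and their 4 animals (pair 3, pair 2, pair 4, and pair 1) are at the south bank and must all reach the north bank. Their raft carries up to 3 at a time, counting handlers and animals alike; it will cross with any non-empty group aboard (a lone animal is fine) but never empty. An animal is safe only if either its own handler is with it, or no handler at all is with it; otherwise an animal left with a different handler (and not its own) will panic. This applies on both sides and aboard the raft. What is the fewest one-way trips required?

Counting alone: each trip to the north bank takes at most 3 across and each return brings at least 1 back, so after t trips out (and t−1 returns) at most 3t − (t−1) of the 8 are across; that first reaches 8 at t = 4, so at least 7 crossings are needed.
The safety rule pushes this higher. Following every safe sequence of crossings, the most of the 8 that can be at the north bank as the raft arrives there on crossing 7 is 7 — never all 8.
So no plan with fewer than 9 crossings exists, and this one achieves 9:
1. animal 3 and handler 3 cross → the north bank.
2. handler 3 crosses ← the south bank.
3. animal 2, handler 2, and handler 3 cross → the north bank.
4. animal 3 and handler 3 cross ← the south bank.
5. handler 1, handler 3, and handler 4 cross → the north bank.
6. animal 2 crosses ← the south bank.
7. animal 2 and animal 3 cross → the north bank.
8. animal 3 crosses ← the south bank.
9. animal 1, animal 3, and animal 4 cross → the north bank.

9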